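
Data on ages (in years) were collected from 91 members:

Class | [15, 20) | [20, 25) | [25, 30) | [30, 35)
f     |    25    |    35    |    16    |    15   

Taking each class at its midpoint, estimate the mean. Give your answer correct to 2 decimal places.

Midpoints: 17.5, 22.5, 27.5, 32.5
Σfm = 25×17.5 + 35×22.5 + 16×27.5 + 15×32.5 = 2152.5
n = Σf = 91
Mean = 2152.5 / 91 = 23.6538

23.65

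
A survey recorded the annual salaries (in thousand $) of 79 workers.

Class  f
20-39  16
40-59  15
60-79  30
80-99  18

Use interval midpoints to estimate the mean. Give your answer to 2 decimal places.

Midpoints: 29.5, 49.5, 69.5, 89.5
Σfm = 16×29.5 + 15×49.5 + 30×69.5 + 18×89.5 = 4910.5
n = Σf = 79
Mean = 4910.5 / 79 = 62.1582

62.16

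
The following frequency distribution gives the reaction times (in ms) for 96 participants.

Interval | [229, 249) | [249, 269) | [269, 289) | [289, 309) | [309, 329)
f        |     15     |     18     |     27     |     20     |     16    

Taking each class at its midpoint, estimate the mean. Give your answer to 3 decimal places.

Midpoints: 239, 259, 279, 299, 319
Σfm = 15×239 + 18×259 + 27×279 + 20×299 + 16×319 = 26864
n = Σf = 96
Mean = 26864 / 96 = 279.8333

279.833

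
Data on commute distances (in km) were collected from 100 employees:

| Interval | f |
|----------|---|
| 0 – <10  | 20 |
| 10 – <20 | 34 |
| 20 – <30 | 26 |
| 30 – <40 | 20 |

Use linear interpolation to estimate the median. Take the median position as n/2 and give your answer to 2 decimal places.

18.82

Cumulative frequencies: 20, 54, 80, 100
n = 100; position = n/2 = 50.
This falls in the class 10 – <20: L = 10, F = 20, f = 34, h = 10.
Median ≈ 10 + ((50 − 20) / 34) × 10 = 18.8235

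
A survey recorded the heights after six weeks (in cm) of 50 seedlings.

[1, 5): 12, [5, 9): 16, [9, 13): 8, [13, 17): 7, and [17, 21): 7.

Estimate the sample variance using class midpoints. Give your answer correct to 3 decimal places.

29.969

Midpoints: 3, 7, 11, 15, 19
n = 50, Σfm = 474, mean = 9.4800
Σfm² = 5962
Σf(m − x̄)² = Σfm² − (Σfm)²/n = 5962 − 474²/50 = 1468.4800
Sample variance = 1468.4800 / 49 = 29.9690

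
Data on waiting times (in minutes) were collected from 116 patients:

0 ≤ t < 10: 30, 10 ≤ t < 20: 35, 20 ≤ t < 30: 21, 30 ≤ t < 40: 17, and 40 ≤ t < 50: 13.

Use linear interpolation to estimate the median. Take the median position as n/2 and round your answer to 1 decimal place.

18.0

Cumulative frequencies: 30, 65, 86, 103, 116
n = 116; position = n/2 = 58.
This falls in the class 10 ≤ t < 20: L = 10, F = 30, f = 35, h = 10.
Median ≈ 10 + ((58 − 30) / 35) × 10 = 18.0000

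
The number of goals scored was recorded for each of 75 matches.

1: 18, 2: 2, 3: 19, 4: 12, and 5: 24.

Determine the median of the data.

Cumulative frequencies: 18, 20, 39, 51, 75
n = 75, so the median is the value in position (n+1)/2 = 38.
Position 38 falls at value 3.

3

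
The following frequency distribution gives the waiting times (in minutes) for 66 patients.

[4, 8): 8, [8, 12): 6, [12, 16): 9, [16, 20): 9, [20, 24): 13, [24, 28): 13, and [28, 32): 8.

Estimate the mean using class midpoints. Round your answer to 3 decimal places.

Midpoints: 6, 10, 14, 18, 22, 26, 30
Σfm = 8×6 + 6×10 + 9×14 + 9×18 + 13×22 + 13×26 + 8×30 = 1260
n = Σf = 66
Mean = 1260 / 66 = 19.0909

19.091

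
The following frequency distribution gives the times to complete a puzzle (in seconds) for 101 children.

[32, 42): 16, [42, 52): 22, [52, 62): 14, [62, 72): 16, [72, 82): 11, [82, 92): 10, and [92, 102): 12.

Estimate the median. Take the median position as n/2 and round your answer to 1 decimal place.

Cumulative frequencies: 16, 38, 52, 68, 79, 89, 101
n = 101; position = n/2 = 50.5.
This falls in the class [52, 62): L = 52, F = 38, f = 14, h = 10.
Median ≈ 52 + ((50.5 − 38) / 14) × 10 = 60.9286

60.9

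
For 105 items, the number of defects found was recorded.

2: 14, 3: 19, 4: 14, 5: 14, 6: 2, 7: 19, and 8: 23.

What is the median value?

5

Cumulative frequencies: 14, 33, 47, 61, 63, 82, 105
n = 105, so the median is the value in position (n+1)/2 = 53.
Position 53 falls at value 5.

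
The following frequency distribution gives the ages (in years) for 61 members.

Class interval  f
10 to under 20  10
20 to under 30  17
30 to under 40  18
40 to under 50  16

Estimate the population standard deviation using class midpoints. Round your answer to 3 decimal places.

Midpoints: 15, 25, 35, 45
n = 61, Σfm = 1925, mean = 31.5574
Σfm² = 67325
Σf(m − x̄)² = Σfm² − (Σfm)²/n = 67325 − 1925²/61 = 6577.0492
Population variance = 6577.0492 / 61 = 107.8205
Standard deviation = √107.8205 = 10.3837

10.384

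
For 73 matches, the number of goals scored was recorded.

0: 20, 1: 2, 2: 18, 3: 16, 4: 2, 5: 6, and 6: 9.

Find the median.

Cumulative frequencies: 20, 22, 40, 56, 58, 64, 73
n = 73, so the median is the value in position (n+1)/2 = 37.
Position 37 falls at value 2.

2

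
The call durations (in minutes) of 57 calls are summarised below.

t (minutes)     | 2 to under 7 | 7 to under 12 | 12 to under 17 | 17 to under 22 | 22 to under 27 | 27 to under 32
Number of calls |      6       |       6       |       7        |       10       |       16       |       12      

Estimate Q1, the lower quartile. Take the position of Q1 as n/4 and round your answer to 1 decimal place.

13.6

Cumulative frequencies: 6, 12, 19, 29, 45, 57
n = 57; position = n/4 = 14.25.
This falls in the class 12 to under 17: L = 12, F = 12, f = 7, h = 5.
Lower quartile ≈ 12 + ((14.25 − 12) / 7) × 5 = 13.6071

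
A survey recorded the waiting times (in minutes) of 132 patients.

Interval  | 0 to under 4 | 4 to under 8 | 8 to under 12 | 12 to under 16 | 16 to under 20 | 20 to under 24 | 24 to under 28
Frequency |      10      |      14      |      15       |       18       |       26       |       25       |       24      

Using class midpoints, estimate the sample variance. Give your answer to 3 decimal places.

56.230

Midpoints: 2, 6, 10, 14, 18, 22, 26
n = 132, Σfm = 2148, mean = 16.2727
Σfm² = 42320
Σf(m − x̄)² = Σfm² − (Σfm)²/n = 42320 − 2148²/132 = 7366.1818
Sample variance = 7366.1818 / 131 = 56.2304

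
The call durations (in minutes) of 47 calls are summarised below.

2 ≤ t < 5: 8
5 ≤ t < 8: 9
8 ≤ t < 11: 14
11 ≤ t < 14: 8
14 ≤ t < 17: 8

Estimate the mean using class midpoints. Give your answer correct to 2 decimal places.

Midpoints: 3.5, 6.5, 9.5, 12.5, 15.5
Σfm = 8×3.5 + 9×6.5 + 14×9.5 + 8×12.5 + 8×15.5 = 443.5
n = Σf = 47
Mean = 443.5 / 47 = 9.4362

9.44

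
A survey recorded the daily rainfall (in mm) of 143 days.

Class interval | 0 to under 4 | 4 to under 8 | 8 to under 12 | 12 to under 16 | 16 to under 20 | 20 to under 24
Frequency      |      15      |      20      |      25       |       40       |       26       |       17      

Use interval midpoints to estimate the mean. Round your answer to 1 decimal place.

12.6

Midpoints: 2, 6, 10, 14, 18, 22
Σfm = 15×2 + 20×6 + 25×10 + 40×14 + 26×18 + 17×22 = 1802
n = Σf = 143
Mean = 1802 / 143 = 12.6014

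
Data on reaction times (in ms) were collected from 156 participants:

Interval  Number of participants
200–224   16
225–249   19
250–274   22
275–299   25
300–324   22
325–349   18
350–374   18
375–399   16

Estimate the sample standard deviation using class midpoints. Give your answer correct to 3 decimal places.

54.044

Midpoints: 212, 237, 262, 287, 312, 337, 362, 387
n = 156, Σfm = 46472, mean = 297.8974
Σfm² = 14296614
Σf(m − x̄)² = Σfm² − (Σfm)²/n = 14296614 − 46472²/156 = 452724.3590
Sample variance = 452724.3590 / 155 = 2920.8023
Standard deviation = √2920.8023 = 54.0444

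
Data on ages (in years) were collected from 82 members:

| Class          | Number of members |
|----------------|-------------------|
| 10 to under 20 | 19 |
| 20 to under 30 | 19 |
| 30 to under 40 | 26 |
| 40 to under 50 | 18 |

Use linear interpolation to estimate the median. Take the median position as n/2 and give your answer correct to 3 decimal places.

31.154

Cumulative frequencies: 19, 38, 64, 82
n = 82; position = n/2 = 41.
This falls in the class 30 to under 40: L = 30, F = 38, f = 26, h = 10.
Median ≈ 30 + ((41 − 38) / 26) × 10 = 31.1538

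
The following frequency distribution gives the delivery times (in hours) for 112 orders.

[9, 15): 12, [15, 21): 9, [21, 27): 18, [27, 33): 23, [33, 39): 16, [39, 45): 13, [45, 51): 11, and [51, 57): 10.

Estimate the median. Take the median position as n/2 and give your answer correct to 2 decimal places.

Cumulative frequencies: 12, 21, 39, 62, 78, 91, 102, 112
n = 112; position = n/2 = 56.
This falls in the class [27, 33): L = 27, F = 39, f = 23, h = 6.
Median ≈ 27 + ((56 − 39) / 23) × 6 = 31.4348

31.43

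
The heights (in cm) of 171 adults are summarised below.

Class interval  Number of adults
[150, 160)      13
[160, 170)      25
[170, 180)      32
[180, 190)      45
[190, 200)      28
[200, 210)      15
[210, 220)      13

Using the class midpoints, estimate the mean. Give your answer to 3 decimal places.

Midpoints: 155, 165, 175, 185, 195, 205, 215
Σfm = 13×155 + 25×165 + 32×175 + 45×185 + 28×195 + 15×205 + 13×215 = 31395
n = Σf = 171
Mean = 31395 / 171 = 183.5965

183.596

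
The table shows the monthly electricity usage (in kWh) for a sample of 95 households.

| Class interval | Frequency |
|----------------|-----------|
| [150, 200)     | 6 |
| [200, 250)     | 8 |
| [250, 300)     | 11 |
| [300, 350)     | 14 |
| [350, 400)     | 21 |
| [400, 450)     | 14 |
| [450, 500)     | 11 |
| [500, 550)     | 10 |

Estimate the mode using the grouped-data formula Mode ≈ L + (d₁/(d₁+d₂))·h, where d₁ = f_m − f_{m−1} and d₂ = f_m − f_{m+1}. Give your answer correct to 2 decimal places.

Modal class: [350, 400) (highest frequency 21).
d₁ = 21 − 14 = 7, d₂ = 21 − 14 = 7
Mode ≈ 350 + (7/(7+7)) × 50 = 350 + 25.0000 = 375.0000

375.00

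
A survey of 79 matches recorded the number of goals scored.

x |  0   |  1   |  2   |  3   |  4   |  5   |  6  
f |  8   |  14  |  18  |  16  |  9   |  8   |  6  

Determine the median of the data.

2

Cumulative frequencies: 8, 22, 40, 56, 65, 73, 79
n = 79, so the median is the value in position (n+1)/2 = 40.
Position 40 falls at value 2.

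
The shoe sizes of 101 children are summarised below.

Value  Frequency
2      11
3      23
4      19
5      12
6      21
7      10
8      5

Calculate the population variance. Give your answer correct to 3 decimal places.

Values: 2, 3, 4, 5, 6, 7, 8
n = 101, Σfx = 463, mean = 4.5842
Σfx² = 2421
Σf(x − x̄)² = Σfx² − (Σfx)²/n = 2421 − 463²/101 = 298.5347
Population variance = 298.5347 / 101 = 2.9558

2.956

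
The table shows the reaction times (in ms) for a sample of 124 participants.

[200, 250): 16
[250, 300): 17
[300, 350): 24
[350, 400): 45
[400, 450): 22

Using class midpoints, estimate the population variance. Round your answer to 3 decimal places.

Midpoints: 225, 275, 325, 375, 425
n = 124, Σfm = 42300, mean = 341.1290
Σfm² = 14932500
Σf(m − x̄)² = Σfm² − (Σfm)²/n = 14932500 − 42300²/124 = 502741.9355
Population variance = 502741.9355 / 124 = 4054.3704

4054.370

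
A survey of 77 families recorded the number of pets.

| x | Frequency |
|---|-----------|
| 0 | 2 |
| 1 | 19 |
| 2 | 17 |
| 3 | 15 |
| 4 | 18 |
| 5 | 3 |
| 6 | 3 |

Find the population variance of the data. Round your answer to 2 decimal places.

Values: 0, 1, 2, 3, 4, 5, 6
n = 77, Σfx = 203, mean = 2.6364
Σfx² = 693
Σf(x − x̄)² = Σfx² − (Σfx)²/n = 693 − 203²/77 = 157.8182
Population variance = 157.8182 / 77 = 2.0496

2.05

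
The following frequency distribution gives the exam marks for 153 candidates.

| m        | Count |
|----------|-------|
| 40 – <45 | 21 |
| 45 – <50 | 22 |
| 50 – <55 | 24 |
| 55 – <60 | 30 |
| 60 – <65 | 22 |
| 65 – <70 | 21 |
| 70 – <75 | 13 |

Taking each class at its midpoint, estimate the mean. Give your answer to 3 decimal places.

Midpoints: 42.5, 47.5, 52.5, 57.5, 62.5, 67.5, 72.5
Σfm = 21×42.5 + 22×47.5 + 24×52.5 + 30×57.5 + 22×62.5 + 21×67.5 + 13×72.5 = 8657.5
n = Σf = 153
Mean = 8657.5 / 153 = 56.5850

56.585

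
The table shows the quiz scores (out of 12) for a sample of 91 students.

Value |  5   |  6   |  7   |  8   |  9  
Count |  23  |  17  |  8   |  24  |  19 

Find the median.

7

Cumulative frequencies: 23, 40, 48, 72, 91
n = 91, so the median is the value in position (n+1)/2 = 46.
Position 46 falls at value 7.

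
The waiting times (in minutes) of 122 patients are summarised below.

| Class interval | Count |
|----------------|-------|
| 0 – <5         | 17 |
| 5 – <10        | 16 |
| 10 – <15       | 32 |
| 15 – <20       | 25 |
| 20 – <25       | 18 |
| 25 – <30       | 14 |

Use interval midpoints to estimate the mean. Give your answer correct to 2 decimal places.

14.67

Midpoints: 2.5, 7.5, 12.5, 17.5, 22.5, 27.5
Σfm = 17×2.5 + 16×7.5 + 32×12.5 + 25×17.5 + 18×22.5 + 14×27.5 = 1790
n = Σf = 122
Mean = 1790 / 122 = 14.6721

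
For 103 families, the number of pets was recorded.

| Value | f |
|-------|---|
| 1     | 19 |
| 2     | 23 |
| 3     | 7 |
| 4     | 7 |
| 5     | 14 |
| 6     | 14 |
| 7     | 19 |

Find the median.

Cumulative frequencies: 19, 42, 49, 56, 70, 84, 103
n = 103, so the median is the value in position (n+1)/2 = 52.
Position 52 falls at value 4.

4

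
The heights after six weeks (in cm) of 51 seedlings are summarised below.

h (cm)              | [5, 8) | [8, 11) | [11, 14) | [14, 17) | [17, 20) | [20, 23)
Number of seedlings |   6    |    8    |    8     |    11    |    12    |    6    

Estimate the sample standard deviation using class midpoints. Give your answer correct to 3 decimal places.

Midpoints: 6.5, 9.5, 12.5, 15.5, 18.5, 21.5
n = 51, Σfm = 736.5, mean = 14.4412
Σfm² = 11748.75
Σf(m − x̄)² = Σfm² − (Σfm)²/n = 11748.75 − 736.5²/51 = 1112.8235
Sample variance = 1112.8235 / 50 = 22.2565
Standard deviation = √22.2565 = 4.7177

4.718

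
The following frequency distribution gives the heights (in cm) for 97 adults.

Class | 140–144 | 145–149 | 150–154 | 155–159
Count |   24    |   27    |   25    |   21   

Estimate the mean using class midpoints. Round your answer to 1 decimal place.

Midpoints: 142, 147, 152, 157
Σfm = 24×142 + 27×147 + 25×152 + 21×157 = 14474
n = Σf = 97
Mean = 14474 / 97 = 149.2165

149.2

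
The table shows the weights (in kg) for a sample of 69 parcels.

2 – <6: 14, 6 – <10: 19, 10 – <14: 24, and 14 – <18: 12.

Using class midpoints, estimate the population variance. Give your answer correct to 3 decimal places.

Midpoints: 4, 8, 12, 16
n = 69, Σfm = 688, mean = 9.9710
Σfm² = 7968
Σf(m − x̄)² = Σfm² − (Σfm)²/n = 7968 − 688²/69 = 1107.9420
Population variance = 1107.9420 / 69 = 16.0571

16.057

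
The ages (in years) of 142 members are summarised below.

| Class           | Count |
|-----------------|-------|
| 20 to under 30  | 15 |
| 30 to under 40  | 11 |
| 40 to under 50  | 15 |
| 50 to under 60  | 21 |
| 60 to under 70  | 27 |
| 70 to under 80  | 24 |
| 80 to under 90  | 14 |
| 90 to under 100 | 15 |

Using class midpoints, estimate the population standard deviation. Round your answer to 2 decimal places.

Midpoints: 25, 35, 45, 55, 65, 75, 85, 95
n = 142, Σfm = 8760, mean = 61.6901
Σfm² = 602350
Σf(m − x̄)² = Σfm² − (Σfm)²/n = 602350 − 8760²/142 = 61944.3662
Population variance = 61944.3662 / 142 = 436.2279
Standard deviation = √436.2279 = 20.8861

20.89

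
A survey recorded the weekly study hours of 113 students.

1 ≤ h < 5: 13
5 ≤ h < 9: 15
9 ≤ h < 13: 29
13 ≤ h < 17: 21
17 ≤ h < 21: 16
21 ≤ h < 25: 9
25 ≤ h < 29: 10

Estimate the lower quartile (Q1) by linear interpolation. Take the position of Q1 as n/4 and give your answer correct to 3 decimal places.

9.034

Cumulative frequencies: 13, 28, 57, 78, 94, 103, 113
n = 113; position = n/4 = 28.25.
This falls in the class 9 ≤ h < 13: L = 9, F = 28, f = 29, h = 4.
Lower quartile ≈ 9 + ((28.25 − 28) / 29) × 4 = 9.0345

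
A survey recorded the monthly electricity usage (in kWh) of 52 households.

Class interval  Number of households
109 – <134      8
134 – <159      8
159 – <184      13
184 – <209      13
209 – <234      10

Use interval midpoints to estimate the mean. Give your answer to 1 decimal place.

Midpoints: 121.5, 146.5, 171.5, 196.5, 221.5
Σfm = 8×121.5 + 8×146.5 + 13×171.5 + 13×196.5 + 10×221.5 = 9143
n = Σf = 52
Mean = 9143 / 52 = 175.8269

175.8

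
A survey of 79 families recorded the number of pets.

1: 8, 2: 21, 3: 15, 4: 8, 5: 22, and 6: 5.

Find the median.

3

Cumulative frequencies: 8, 29, 44, 52, 74, 79
n = 79, so the median is the value in position (n+1)/2 = 40.
Position 40 falls at value 3.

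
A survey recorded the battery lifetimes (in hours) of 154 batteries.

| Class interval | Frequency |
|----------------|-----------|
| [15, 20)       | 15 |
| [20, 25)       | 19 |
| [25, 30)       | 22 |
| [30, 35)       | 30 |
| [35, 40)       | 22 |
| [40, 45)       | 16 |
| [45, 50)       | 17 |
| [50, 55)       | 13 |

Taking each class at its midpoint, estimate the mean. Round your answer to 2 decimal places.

Midpoints: 17.5, 22.5, 27.5, 32.5, 37.5, 42.5, 47.5, 52.5
Σfm = 15×17.5 + 19×22.5 + 22×27.5 + 30×32.5 + 22×37.5 + 16×42.5 + 17×47.5 + 13×52.5 = 5265
n = Σf = 154
Mean = 5265 / 154 = 34.1883

34.19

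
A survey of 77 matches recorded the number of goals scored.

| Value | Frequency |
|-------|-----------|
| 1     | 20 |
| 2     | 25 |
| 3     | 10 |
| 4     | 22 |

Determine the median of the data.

Cumulative frequencies: 20, 45, 55, 77
n = 77, so the median is the value in position (n+1)/2 = 39.
Position 39 falls at value 2.

2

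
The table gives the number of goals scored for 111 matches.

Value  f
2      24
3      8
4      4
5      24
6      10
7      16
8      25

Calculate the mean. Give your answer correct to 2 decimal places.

5.23

Values: 2, 3, 4, 5, 6, 7, 8
Σfx = 24×2 + 8×3 + 4×4 + 24×5 + 10×6 + 16×7 + 25×8 = 580
n = Σf = 111
Mean = 580 / 111 = 5.2252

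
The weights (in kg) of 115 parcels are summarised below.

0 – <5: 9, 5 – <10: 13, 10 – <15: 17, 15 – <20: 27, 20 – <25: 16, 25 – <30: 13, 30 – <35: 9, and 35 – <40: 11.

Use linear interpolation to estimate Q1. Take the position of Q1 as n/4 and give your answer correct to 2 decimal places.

Cumulative frequencies: 9, 22, 39, 66, 82, 95, 104, 115
n = 115; position = n/4 = 28.75.
This falls in the class 10 – <15: L = 10, F = 22, f = 17, h = 5.
Lower quartile ≈ 10 + ((28.75 − 22) / 17) × 5 = 11.9853

11.99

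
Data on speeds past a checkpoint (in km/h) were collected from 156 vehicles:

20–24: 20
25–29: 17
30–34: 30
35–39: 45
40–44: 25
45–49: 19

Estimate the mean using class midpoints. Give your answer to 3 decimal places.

35.045

Midpoints: 22, 27, 32, 37, 42, 47
Σfm = 20×22 + 17×27 + 30×32 + 45×37 + 25×42 + 19×47 = 5467
n = Σf = 156
Mean = 5467 / 156 = 35.0449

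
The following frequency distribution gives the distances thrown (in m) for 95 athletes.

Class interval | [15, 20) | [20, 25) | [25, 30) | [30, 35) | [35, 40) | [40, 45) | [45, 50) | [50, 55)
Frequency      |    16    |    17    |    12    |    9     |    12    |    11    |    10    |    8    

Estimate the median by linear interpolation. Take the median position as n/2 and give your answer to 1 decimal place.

31.4

Cumulative frequencies: 16, 33, 45, 54, 66, 77, 87, 95
n = 95; position = n/2 = 47.5.
This falls in the class [30, 35): L = 30, F = 45, f = 9, h = 5.
Median ≈ 30 + ((47.5 − 45) / 9) × 5 = 31.3889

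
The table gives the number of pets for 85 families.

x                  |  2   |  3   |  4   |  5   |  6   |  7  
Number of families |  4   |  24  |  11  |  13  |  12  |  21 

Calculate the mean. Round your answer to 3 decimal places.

Values: 2, 3, 4, 5, 6, 7
Σfx = 4×2 + 24×3 + 11×4 + 13×5 + 12×6 + 21×7 = 408
n = Σf = 85
Mean = 408 / 85 = 4.8000

4.800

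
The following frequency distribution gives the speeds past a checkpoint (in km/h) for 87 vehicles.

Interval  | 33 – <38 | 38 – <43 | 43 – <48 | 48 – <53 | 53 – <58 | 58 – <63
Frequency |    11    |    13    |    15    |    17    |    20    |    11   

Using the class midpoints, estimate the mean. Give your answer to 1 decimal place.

48.7

Midpoints: 35.5, 40.5, 45.5, 50.5, 55.5, 60.5
Σfm = 11×35.5 + 13×40.5 + 15×45.5 + 17×50.5 + 20×55.5 + 11×60.5 = 4233.5
n = Σf = 87
Mean = 4233.5 / 87 = 48.6609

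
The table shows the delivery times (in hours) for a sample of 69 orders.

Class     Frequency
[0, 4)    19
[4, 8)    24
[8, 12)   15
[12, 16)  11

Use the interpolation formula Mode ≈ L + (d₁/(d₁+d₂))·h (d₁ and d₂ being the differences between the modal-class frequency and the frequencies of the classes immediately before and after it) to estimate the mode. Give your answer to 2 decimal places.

Modal class: [4, 8) (highest frequency 24).
d₁ = 24 − 19 = 5, d₂ = 24 − 15 = 9
Mode ≈ 4 + (5/(5+9)) × 4 = 4 + 1.4286 = 5.4286

5.43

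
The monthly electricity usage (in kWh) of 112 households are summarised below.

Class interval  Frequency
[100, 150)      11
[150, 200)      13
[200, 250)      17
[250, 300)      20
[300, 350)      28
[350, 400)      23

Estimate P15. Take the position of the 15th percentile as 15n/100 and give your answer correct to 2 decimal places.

Cumulative frequencies: 11, 24, 41, 61, 89, 112
n = 112; position = 15n/100 = 16.8.
This falls in the class [150, 200): L = 150, F = 11, f = 13, h = 50.
15th percentile ≈ 150 + ((16.8 − 11) / 13) × 50 = 172.3077

172.31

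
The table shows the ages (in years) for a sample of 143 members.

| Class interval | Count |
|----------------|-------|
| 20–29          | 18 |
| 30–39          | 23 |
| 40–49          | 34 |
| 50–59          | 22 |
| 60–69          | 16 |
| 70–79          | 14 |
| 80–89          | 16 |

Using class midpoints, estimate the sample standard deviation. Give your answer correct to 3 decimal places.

Midpoints: 24.5, 34.5, 44.5, 54.5, 64.5, 74.5, 84.5
n = 143, Σfm = 7373.5, mean = 51.5629
Σfm² = 429365.75
Σf(m − x̄)² = Σfm² − (Σfm)²/n = 429365.75 − 7373.5²/143 = 49166.4336
Sample variance = 49166.4336 / 142 = 346.2425
Standard deviation = √346.2425 = 18.6076

18.608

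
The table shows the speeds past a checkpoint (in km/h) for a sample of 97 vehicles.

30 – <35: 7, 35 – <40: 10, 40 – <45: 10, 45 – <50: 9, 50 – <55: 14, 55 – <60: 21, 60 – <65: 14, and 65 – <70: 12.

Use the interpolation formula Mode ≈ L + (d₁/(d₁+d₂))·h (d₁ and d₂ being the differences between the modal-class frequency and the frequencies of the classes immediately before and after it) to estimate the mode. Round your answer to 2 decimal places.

Modal class: 55 – <60 (highest frequency 21).
d₁ = 21 − 14 = 7, d₂ = 21 − 14 = 7
Mode ≈ 55 + (7/(7+7)) × 5 = 55 + 2.5000 = 57.5000

57.50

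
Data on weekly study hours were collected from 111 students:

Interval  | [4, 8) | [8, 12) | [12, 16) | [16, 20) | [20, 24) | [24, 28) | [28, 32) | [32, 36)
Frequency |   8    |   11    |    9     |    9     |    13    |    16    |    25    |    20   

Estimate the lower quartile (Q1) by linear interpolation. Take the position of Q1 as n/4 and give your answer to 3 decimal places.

15.889

Cumulative frequencies: 8, 19, 28, 37, 50, 66, 91, 111
n = 111; position = n/4 = 27.75.
This falls in the class [12, 16): L = 12, F = 19, f = 9, h = 4.
Lower quartile ≈ 12 + ((27.75 − 19) / 9) × 4 = 15.8889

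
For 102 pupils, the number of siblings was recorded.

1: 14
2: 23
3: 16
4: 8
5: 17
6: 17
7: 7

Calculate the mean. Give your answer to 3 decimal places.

Values: 1, 2, 3, 4, 5, 6, 7
Σfx = 14×1 + 23×2 + 16×3 + 8×4 + 17×5 + 17×6 + 7×7 = 376
n = Σf = 102
Mean = 376 / 102 = 3.6863

3.686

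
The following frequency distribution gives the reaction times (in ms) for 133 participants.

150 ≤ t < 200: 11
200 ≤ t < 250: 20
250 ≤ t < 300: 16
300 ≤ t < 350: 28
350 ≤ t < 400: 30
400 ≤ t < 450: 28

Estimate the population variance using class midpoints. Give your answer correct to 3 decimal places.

6333.314

Midpoints: 175, 225, 275, 325, 375, 425
n = 133, Σfm = 43075, mean = 323.8722
Σfm² = 14793125
Σf(m − x̄)² = Σfm² − (Σfm)²/n = 14793125 − 43075²/133 = 842330.8271
Population variance = 842330.8271 / 133 = 6333.3145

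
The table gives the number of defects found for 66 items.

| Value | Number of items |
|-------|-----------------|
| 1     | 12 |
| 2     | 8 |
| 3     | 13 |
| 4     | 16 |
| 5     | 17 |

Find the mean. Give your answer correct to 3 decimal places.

3.273

Values: 1, 2, 3, 4, 5
Σfx = 12×1 + 8×2 + 13×3 + 16×4 + 17×5 = 216
n = Σf = 66
Mean = 216 / 66 = 3.2727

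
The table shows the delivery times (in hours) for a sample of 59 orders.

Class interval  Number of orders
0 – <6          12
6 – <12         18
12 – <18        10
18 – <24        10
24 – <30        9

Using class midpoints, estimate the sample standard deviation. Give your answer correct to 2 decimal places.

Midpoints: 3, 9, 15, 21, 27
n = 59, Σfm = 801, mean = 13.5763
Σfm² = 14787
Σf(m − x̄)² = Σfm² − (Σfm)²/n = 14787 − 801²/59 = 3912.4068
Sample variance = 3912.4068 / 58 = 67.4553
Standard deviation = √67.4553 = 8.2131

8.21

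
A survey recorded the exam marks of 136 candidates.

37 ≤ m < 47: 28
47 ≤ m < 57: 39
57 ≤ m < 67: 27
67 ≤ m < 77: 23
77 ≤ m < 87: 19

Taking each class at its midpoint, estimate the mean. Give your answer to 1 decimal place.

Midpoints: 42, 52, 62, 72, 82
Σfm = 28×42 + 39×52 + 27×62 + 23×72 + 19×82 = 8092
n = Σf = 136
Mean = 8092 / 136 = 59.5000

59.5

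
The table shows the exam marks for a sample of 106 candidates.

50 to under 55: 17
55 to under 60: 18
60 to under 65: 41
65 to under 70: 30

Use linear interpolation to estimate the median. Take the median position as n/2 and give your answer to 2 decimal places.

62.20

Cumulative frequencies: 17, 35, 76, 106
n = 106; position = n/2 = 53.
This falls in the class 60 to under 65: L = 60, F = 35, f = 41, h = 5.
Median ≈ 60 + ((53 − 35) / 41) × 5 = 62.1951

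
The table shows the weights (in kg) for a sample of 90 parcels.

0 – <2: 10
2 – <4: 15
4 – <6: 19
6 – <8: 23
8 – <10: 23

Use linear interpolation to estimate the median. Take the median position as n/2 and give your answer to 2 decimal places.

Cumulative frequencies: 10, 25, 44, 67, 90
n = 90; position = n/2 = 45.
This falls in the class 6 – <8: L = 6, F = 44, f = 23, h = 2.
Median ≈ 6 + ((45 − 44) / 23) × 2 = 6.0870

6.09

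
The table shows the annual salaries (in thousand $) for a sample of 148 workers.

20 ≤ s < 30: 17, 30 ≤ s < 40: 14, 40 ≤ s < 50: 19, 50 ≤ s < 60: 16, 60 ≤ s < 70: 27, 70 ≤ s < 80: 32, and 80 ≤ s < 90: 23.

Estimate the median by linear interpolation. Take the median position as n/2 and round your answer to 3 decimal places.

Cumulative frequencies: 17, 31, 50, 66, 93, 125, 148
n = 148; position = n/2 = 74.
This falls in the class 60 ≤ s < 70: L = 60, F = 66, f = 27, h = 10.
Median ≈ 60 + ((74 − 66) / 27) × 10 = 62.9630

62.963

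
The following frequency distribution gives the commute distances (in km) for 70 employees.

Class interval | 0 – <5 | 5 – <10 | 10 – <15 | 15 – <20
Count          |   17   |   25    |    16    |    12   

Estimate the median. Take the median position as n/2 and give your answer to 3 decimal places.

8.600

Cumulative frequencies: 17, 42, 58, 70
n = 70; position = n/2 = 35.
This falls in the class 5 – <10: L = 5, F = 17, f = 25, h = 5.
Median ≈ 5 + ((35 − 17) / 25) × 5 = 8.6000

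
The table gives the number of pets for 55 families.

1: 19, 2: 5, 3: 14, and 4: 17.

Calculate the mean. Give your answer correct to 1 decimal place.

2.5

Values: 1, 2, 3, 4
Σfx = 19×1 + 5×2 + 14×3 + 17×4 = 139
n = Σf = 55
Mean = 139 / 55 = 2.5273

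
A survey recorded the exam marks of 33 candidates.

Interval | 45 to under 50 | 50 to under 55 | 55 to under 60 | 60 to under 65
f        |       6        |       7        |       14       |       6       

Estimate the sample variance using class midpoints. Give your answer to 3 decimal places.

Midpoints: 47.5, 52.5, 57.5, 62.5
n = 33, Σfm = 1832.5, mean = 55.5303
Σfm² = 102556.25
Σf(m − x̄)² = Σfm² − (Σfm)²/n = 102556.25 − 1832.5²/33 = 796.9697
Sample variance = 796.9697 / 32 = 24.9053

24.905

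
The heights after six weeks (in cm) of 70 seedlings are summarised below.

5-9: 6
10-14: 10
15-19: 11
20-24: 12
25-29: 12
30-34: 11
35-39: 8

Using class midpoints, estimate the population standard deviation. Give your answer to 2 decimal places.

9.10

Midpoints: 7, 12, 17, 22, 27, 32, 37
n = 70, Σfm = 1585, mean = 22.6429
Σfm² = 41685
Σf(m − x̄)² = Σfm² − (Σfm)²/n = 41685 − 1585²/70 = 5796.0714
Population variance = 5796.0714 / 70 = 82.8010
Standard deviation = √82.8010 = 9.0995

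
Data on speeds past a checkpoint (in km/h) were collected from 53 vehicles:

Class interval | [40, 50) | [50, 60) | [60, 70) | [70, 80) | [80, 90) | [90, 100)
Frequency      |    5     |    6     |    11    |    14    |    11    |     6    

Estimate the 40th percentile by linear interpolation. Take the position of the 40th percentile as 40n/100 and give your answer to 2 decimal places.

69.27

Cumulative frequencies: 5, 11, 22, 36, 47, 53
n = 53; position = 40n/100 = 21.2.
This falls in the class [60, 70): L = 60, F = 11, f = 11, h = 10.
40th percentile ≈ 60 + ((21.2 − 11) / 11) × 10 = 69.2727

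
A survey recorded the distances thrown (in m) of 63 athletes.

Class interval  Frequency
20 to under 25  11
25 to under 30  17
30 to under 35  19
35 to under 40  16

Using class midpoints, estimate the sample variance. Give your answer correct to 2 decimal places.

27.66

Midpoints: 22.5, 27.5, 32.5, 37.5
n = 63, Σfm = 1932.5, mean = 30.6746
Σfm² = 60993.75
Σf(m − x̄)² = Σfm² − (Σfm)²/n = 60993.75 − 1932.5²/63 = 1715.0794
Sample variance = 1715.0794 / 62 = 27.6626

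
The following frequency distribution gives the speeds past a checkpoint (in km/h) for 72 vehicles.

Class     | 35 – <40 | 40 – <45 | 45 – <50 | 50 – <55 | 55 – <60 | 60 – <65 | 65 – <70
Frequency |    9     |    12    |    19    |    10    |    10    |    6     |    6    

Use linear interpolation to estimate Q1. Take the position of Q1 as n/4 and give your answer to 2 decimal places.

Cumulative frequencies: 9, 21, 40, 50, 60, 66, 72
n = 72; position = n/4 = 18.
This falls in the class 40 – <45: L = 40, F = 9, f = 12, h = 5.
Lower quartile ≈ 40 + ((18 − 9) / 12) × 5 = 43.7500

43.75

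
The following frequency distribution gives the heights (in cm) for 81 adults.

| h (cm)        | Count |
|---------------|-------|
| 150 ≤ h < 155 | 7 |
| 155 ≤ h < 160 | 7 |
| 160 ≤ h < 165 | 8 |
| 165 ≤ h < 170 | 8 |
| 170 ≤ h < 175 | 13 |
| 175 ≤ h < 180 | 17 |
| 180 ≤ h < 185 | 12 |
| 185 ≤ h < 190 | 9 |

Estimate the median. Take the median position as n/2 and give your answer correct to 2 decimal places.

174.04

Cumulative frequencies: 7, 14, 22, 30, 43, 60, 72, 81
n = 81; position = n/2 = 40.5.
This falls in the class 170 ≤ h < 175: L = 170, F = 30, f = 13, h = 5.
Median ≈ 170 + ((40.5 − 30) / 13) × 5 = 174.0385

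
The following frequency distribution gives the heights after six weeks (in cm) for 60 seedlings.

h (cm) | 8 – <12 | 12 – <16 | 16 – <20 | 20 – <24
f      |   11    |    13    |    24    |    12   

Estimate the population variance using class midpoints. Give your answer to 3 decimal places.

16.049

Midpoints: 10, 14, 18, 22
n = 60, Σfm = 988, mean = 16.4667
Σfm² = 17232
Σf(m − x̄)² = Σfm² − (Σfm)²/n = 17232 − 988²/60 = 962.9333
Population variance = 962.9333 / 60 = 16.0489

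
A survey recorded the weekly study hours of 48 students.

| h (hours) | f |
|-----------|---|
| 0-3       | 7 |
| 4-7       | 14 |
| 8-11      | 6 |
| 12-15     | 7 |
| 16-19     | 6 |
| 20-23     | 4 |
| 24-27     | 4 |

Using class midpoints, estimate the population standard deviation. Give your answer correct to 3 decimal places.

7.427

Midpoints: 1.5, 5.5, 9.5, 13.5, 17.5, 21.5, 25.5
n = 48, Σfm = 532, mean = 11.0833
Σfm² = 8544
Σf(m − x̄)² = Σfm² − (Σfm)²/n = 8544 − 532²/48 = 2647.6667
Population variance = 2647.6667 / 48 = 55.1597
Standard deviation = √55.1597 = 7.4270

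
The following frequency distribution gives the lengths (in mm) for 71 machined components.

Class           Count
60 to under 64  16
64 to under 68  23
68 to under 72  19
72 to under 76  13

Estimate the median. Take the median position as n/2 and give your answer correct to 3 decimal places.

67.391

Cumulative frequencies: 16, 39, 58, 71
n = 71; position = n/2 = 35.5.
This falls in the class 64 to under 68: L = 64, F = 16, f = 23, h = 4.
Median ≈ 64 + ((35.5 − 16) / 23) × 4 = 67.3913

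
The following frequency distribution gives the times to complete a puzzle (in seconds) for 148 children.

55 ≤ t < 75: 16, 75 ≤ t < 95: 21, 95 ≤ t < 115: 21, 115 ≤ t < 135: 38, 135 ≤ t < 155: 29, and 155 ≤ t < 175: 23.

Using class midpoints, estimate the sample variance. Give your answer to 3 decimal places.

Midpoints: 65, 85, 105, 125, 145, 165
n = 148, Σfm = 17780, mean = 120.1351
Σfm² = 2280500
Σf(m − x̄)² = Σfm² − (Σfm)²/n = 2280500 − 17780²/148 = 144497.2973
Sample variance = 144497.2973 / 147 = 982.9748

982.975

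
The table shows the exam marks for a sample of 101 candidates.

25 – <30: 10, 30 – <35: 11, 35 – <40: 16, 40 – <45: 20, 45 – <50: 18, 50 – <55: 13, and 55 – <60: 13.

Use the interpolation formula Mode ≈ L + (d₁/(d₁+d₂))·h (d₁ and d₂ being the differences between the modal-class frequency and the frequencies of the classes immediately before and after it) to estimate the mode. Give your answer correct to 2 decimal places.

43.33

Modal class: 40 – <45 (highest frequency 20).
d₁ = 20 − 16 = 4, d₂ = 20 − 18 = 2
Mode ≈ 40 + (4/(4+2)) × 5 = 40 + 3.3333 = 43.3333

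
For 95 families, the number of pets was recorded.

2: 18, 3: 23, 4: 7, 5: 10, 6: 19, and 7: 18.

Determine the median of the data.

Cumulative frequencies: 18, 41, 48, 58, 77, 95
n = 95, so the median is the value in position (n+1)/2 = 48.
Position 48 falls at value 4.

4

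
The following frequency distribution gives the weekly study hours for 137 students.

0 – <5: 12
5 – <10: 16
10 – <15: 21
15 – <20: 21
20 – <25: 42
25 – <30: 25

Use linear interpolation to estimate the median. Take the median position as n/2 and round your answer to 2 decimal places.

Cumulative frequencies: 12, 28, 49, 70, 112, 137
n = 137; position = n/2 = 68.5.
This falls in the class 15 – <20: L = 15, F = 49, f = 21, h = 5.
Median ≈ 15 + ((68.5 − 49) / 21) × 5 = 19.6429

19.64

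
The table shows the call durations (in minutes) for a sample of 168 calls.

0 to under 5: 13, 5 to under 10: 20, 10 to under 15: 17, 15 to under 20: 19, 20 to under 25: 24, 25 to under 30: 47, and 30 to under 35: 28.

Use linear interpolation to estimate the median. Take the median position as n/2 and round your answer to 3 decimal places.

Cumulative frequencies: 13, 33, 50, 69, 93, 140, 168
n = 168; position = n/2 = 84.
This falls in the class 20 to under 25: L = 20, F = 69, f = 24, h = 5.
Median ≈ 20 + ((84 − 69) / 24) × 5 = 23.1250

23.125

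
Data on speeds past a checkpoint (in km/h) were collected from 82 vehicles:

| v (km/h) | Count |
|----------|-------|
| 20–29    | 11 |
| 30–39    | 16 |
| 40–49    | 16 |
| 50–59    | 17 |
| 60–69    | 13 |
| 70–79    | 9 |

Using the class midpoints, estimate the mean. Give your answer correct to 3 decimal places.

Midpoints: 24.5, 34.5, 44.5, 54.5, 64.5, 74.5
Σfm = 11×24.5 + 16×34.5 + 16×44.5 + 17×54.5 + 13×64.5 + 9×74.5 = 3969
n = Σf = 82
Mean = 3969 / 82 = 48.4024

48.402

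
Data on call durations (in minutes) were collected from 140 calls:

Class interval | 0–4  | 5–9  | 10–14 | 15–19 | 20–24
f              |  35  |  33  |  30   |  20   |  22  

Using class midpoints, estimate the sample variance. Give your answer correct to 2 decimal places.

Midpoints: 2, 7, 12, 17, 22
n = 140, Σfm = 1485, mean = 10.6071
Σfm² = 22505
Σf(m − x̄)² = Σfm² − (Σfm)²/n = 22505 − 1485²/140 = 6753.3929
Sample variance = 6753.3929 / 139 = 48.5856

48.59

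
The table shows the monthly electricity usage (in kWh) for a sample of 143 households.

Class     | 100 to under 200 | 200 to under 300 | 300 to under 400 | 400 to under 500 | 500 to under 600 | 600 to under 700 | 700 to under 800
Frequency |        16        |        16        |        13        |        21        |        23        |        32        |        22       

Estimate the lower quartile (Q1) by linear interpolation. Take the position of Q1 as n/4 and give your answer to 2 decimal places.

Cumulative frequencies: 16, 32, 45, 66, 89, 121, 143
n = 143; position = n/4 = 35.75.
This falls in the class 300 to under 400: L = 300, F = 32, f = 13, h = 100.
Lower quartile ≈ 300 + ((35.75 − 32) / 13) × 100 = 328.8462

328.85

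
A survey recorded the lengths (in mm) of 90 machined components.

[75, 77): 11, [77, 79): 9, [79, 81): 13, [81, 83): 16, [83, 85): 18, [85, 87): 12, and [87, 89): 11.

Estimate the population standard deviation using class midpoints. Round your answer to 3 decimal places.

Midpoints: 76, 78, 80, 82, 84, 86, 88
n = 90, Σfm = 7402, mean = 82.2444
Σfm² = 610020
Σf(m − x̄)² = Σfm² − (Σfm)²/n = 610020 − 7402²/90 = 1246.6222
Population variance = 1246.6222 / 90 = 13.8514
Standard deviation = √13.8514 = 3.7217

3.722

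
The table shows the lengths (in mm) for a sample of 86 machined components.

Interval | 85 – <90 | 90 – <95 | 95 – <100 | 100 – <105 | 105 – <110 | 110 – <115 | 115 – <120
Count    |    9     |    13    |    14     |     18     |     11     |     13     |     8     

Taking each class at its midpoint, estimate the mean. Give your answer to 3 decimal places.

Midpoints: 87.5, 92.5, 97.5, 102.5, 107.5, 112.5, 117.5
Σfm = 9×87.5 + 13×92.5 + 14×97.5 + 18×102.5 + 11×107.5 + 13×112.5 + 8×117.5 = 8785
n = Σf = 86
Mean = 8785 / 86 = 102.1512

102.151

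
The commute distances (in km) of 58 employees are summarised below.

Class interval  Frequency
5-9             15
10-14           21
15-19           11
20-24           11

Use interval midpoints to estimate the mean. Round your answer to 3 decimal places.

Midpoints: 7, 12, 17, 22
Σfm = 15×7 + 21×12 + 11×17 + 11×22 = 786
n = Σf = 58
Mean = 786 / 58 = 13.5517

13.552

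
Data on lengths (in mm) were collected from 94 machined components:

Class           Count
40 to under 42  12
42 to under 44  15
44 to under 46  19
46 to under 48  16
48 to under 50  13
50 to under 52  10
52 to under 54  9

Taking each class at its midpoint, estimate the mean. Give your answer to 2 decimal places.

Midpoints: 41, 43, 45, 47, 49, 51, 53
Σfm = 12×41 + 15×43 + 19×45 + 16×47 + 13×49 + 10×51 + 9×53 = 4368
n = Σf = 94
Mean = 4368 / 94 = 46.4681

46.47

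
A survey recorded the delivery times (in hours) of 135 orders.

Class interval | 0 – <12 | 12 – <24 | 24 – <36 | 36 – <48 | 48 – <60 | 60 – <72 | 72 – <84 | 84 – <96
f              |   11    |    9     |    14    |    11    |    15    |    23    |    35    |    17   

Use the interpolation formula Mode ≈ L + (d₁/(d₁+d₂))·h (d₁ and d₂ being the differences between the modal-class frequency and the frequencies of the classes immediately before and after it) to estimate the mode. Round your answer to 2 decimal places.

76.80

Modal class: 72 – <84 (highest frequency 35).
d₁ = 35 − 23 = 12, d₂ = 35 − 17 = 18
Mode ≈ 72 + (12/(12+18)) × 12 = 72 + 4.8000 = 76.8000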